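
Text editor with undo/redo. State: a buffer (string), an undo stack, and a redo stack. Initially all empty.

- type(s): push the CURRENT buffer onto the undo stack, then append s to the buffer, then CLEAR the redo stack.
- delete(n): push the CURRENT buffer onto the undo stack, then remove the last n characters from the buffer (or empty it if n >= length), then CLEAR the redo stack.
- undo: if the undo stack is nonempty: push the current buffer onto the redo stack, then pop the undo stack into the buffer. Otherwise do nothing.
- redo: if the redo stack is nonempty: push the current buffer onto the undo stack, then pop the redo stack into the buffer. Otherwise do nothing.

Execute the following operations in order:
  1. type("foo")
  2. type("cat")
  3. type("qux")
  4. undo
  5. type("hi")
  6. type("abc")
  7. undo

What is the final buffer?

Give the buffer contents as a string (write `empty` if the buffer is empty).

After op 1 (type): buf='foo' undo_depth=1 redo_depth=0
After op 2 (type): buf='foocat' undo_depth=2 redo_depth=0
After op 3 (type): buf='foocatqux' undo_depth=3 redo_depth=0
After op 4 (undo): buf='foocat' undo_depth=2 redo_depth=1
After op 5 (type): buf='foocathi' undo_depth=3 redo_depth=0
After op 6 (type): buf='foocathiabc' undo_depth=4 redo_depth=0
After op 7 (undo): buf='foocathi' undo_depth=3 redo_depth=1

Answer: foocathi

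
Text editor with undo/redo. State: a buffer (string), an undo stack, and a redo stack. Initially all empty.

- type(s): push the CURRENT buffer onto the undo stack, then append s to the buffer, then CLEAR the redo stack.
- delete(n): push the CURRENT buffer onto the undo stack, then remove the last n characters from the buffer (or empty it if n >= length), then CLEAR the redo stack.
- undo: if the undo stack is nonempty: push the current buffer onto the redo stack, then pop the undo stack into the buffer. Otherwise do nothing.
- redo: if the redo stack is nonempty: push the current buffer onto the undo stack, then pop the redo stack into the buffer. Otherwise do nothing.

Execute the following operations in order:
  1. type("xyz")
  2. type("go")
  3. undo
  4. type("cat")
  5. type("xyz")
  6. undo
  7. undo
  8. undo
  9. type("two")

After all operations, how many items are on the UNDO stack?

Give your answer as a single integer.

Answer: 1

Derivation:
After op 1 (type): buf='xyz' undo_depth=1 redo_depth=0
After op 2 (type): buf='xyzgo' undo_depth=2 redo_depth=0
After op 3 (undo): buf='xyz' undo_depth=1 redo_depth=1
After op 4 (type): buf='xyzcat' undo_depth=2 redo_depth=0
After op 5 (type): buf='xyzcatxyz' undo_depth=3 redo_depth=0
After op 6 (undo): buf='xyzcat' undo_depth=2 redo_depth=1
After op 7 (undo): buf='xyz' undo_depth=1 redo_depth=2
After op 8 (undo): buf='(empty)' undo_depth=0 redo_depth=3
After op 9 (type): buf='two' undo_depth=1 redo_depth=0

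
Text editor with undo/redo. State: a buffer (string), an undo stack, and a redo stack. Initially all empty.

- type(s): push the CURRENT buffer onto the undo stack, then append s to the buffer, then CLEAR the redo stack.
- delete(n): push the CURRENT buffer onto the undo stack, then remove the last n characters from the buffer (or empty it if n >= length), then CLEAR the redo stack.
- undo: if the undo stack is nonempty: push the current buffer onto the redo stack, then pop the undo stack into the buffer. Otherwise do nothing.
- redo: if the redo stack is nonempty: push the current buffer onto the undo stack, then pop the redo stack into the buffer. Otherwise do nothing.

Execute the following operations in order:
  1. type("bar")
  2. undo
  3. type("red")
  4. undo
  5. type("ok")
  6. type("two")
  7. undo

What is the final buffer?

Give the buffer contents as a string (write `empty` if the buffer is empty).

Answer: ok

Derivation:
After op 1 (type): buf='bar' undo_depth=1 redo_depth=0
After op 2 (undo): buf='(empty)' undo_depth=0 redo_depth=1
After op 3 (type): buf='red' undo_depth=1 redo_depth=0
After op 4 (undo): buf='(empty)' undo_depth=0 redo_depth=1
After op 5 (type): buf='ok' undo_depth=1 redo_depth=0
After op 6 (type): buf='oktwo' undo_depth=2 redo_depth=0
After op 7 (undo): buf='ok' undo_depth=1 redo_depth=1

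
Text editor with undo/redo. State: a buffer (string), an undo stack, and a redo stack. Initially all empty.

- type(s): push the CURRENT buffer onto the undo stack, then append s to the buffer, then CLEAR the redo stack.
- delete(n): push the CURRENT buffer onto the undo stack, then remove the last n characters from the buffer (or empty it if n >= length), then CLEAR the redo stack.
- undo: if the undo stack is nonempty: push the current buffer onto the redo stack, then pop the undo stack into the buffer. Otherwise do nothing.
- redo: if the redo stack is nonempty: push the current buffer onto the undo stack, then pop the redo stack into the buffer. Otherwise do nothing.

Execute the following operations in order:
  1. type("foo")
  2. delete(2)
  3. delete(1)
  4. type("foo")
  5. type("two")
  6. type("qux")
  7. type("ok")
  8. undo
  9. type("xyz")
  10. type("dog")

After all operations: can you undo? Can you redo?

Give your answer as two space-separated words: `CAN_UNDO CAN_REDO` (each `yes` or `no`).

After op 1 (type): buf='foo' undo_depth=1 redo_depth=0
After op 2 (delete): buf='f' undo_depth=2 redo_depth=0
After op 3 (delete): buf='(empty)' undo_depth=3 redo_depth=0
After op 4 (type): buf='foo' undo_depth=4 redo_depth=0
After op 5 (type): buf='footwo' undo_depth=5 redo_depth=0
After op 6 (type): buf='footwoqux' undo_depth=6 redo_depth=0
After op 7 (type): buf='footwoquxok' undo_depth=7 redo_depth=0
After op 8 (undo): buf='footwoqux' undo_depth=6 redo_depth=1
After op 9 (type): buf='footwoquxxyz' undo_depth=7 redo_depth=0
After op 10 (type): buf='footwoquxxyzdog' undo_depth=8 redo_depth=0

Answer: yes no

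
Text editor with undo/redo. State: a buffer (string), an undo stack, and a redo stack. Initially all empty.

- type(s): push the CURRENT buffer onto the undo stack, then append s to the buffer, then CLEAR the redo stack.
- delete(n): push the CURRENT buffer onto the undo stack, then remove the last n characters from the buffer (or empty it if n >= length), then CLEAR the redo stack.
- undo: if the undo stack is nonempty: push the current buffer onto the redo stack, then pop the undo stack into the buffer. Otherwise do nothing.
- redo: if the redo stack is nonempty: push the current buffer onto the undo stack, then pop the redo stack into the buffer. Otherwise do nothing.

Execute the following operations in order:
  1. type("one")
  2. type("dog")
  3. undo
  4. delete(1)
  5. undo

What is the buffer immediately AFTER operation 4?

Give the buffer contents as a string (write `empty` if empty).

Answer: on

Derivation:
After op 1 (type): buf='one' undo_depth=1 redo_depth=0
After op 2 (type): buf='onedog' undo_depth=2 redo_depth=0
After op 3 (undo): buf='one' undo_depth=1 redo_depth=1
After op 4 (delete): buf='on' undo_depth=2 redo_depth=0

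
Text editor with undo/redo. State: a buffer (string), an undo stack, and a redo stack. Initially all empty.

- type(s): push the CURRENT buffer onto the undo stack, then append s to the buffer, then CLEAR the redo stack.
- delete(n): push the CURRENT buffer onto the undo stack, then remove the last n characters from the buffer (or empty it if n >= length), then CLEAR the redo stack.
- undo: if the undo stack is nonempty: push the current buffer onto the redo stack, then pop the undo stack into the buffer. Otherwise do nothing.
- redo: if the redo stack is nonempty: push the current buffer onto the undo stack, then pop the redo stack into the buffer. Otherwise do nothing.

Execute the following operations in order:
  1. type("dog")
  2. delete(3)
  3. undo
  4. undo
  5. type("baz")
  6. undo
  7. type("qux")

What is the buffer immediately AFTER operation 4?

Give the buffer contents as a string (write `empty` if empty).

After op 1 (type): buf='dog' undo_depth=1 redo_depth=0
After op 2 (delete): buf='(empty)' undo_depth=2 redo_depth=0
After op 3 (undo): buf='dog' undo_depth=1 redo_depth=1
After op 4 (undo): buf='(empty)' undo_depth=0 redo_depth=2

Answer: empty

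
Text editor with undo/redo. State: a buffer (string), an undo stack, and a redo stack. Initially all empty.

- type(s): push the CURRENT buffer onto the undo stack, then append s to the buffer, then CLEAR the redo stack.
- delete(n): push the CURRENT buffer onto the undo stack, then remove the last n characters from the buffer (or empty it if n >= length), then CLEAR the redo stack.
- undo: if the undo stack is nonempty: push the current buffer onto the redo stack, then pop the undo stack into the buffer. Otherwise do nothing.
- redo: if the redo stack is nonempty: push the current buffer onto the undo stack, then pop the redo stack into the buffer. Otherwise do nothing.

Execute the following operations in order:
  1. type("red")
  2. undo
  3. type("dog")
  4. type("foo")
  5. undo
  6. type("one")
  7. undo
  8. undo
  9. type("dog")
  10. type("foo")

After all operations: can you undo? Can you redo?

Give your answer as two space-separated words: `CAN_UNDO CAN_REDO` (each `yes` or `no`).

Answer: yes no

Derivation:
After op 1 (type): buf='red' undo_depth=1 redo_depth=0
After op 2 (undo): buf='(empty)' undo_depth=0 redo_depth=1
After op 3 (type): buf='dog' undo_depth=1 redo_depth=0
After op 4 (type): buf='dogfoo' undo_depth=2 redo_depth=0
After op 5 (undo): buf='dog' undo_depth=1 redo_depth=1
After op 6 (type): buf='dogone' undo_depth=2 redo_depth=0
After op 7 (undo): buf='dog' undo_depth=1 redo_depth=1
After op 8 (undo): buf='(empty)' undo_depth=0 redo_depth=2
After op 9 (type): buf='dog' undo_depth=1 redo_depth=0
After op 10 (type): buf='dogfoo' undo_depth=2 redo_depth=0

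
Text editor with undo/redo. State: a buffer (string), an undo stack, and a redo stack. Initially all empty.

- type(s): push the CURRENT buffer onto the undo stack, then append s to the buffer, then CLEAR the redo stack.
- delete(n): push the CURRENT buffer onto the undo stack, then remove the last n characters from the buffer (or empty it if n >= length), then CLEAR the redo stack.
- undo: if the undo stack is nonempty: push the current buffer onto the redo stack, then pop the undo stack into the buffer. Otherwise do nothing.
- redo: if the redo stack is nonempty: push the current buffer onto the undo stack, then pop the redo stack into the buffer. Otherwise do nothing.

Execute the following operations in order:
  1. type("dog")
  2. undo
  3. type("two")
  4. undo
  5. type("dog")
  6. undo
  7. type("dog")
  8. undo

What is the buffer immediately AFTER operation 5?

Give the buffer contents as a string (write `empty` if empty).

Answer: dog

Derivation:
After op 1 (type): buf='dog' undo_depth=1 redo_depth=0
After op 2 (undo): buf='(empty)' undo_depth=0 redo_depth=1
After op 3 (type): buf='two' undo_depth=1 redo_depth=0
After op 4 (undo): buf='(empty)' undo_depth=0 redo_depth=1
After op 5 (type): buf='dog' undo_depth=1 redo_depth=0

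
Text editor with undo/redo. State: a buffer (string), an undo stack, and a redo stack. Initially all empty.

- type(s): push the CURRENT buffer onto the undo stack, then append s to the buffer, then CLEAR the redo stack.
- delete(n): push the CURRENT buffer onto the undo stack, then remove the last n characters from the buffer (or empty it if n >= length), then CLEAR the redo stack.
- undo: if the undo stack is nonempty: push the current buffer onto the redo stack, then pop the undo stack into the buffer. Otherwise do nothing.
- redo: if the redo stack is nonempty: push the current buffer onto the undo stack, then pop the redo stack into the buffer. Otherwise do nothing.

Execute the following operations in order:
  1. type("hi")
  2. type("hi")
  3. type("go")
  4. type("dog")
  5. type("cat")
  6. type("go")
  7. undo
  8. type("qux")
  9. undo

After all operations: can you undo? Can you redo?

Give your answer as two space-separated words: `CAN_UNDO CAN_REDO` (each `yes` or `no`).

Answer: yes yes

Derivation:
After op 1 (type): buf='hi' undo_depth=1 redo_depth=0
After op 2 (type): buf='hihi' undo_depth=2 redo_depth=0
After op 3 (type): buf='hihigo' undo_depth=3 redo_depth=0
After op 4 (type): buf='hihigodog' undo_depth=4 redo_depth=0
After op 5 (type): buf='hihigodogcat' undo_depth=5 redo_depth=0
After op 6 (type): buf='hihigodogcatgo' undo_depth=6 redo_depth=0
After op 7 (undo): buf='hihigodogcat' undo_depth=5 redo_depth=1
After op 8 (type): buf='hihigodogcatqux' undo_depth=6 redo_depth=0
After op 9 (undo): buf='hihigodogcat' undo_depth=5 redo_depth=1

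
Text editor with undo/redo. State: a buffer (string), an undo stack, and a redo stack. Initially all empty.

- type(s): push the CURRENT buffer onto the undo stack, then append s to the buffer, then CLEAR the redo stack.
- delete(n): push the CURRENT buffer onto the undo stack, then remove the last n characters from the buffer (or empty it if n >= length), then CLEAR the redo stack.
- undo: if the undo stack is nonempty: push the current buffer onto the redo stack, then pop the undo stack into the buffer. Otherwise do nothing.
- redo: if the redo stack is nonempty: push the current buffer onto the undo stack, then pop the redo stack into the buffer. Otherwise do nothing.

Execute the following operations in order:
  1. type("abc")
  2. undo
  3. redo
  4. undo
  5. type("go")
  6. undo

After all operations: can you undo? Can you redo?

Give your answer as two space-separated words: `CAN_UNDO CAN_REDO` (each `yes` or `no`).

After op 1 (type): buf='abc' undo_depth=1 redo_depth=0
After op 2 (undo): buf='(empty)' undo_depth=0 redo_depth=1
After op 3 (redo): buf='abc' undo_depth=1 redo_depth=0
After op 4 (undo): buf='(empty)' undo_depth=0 redo_depth=1
After op 5 (type): buf='go' undo_depth=1 redo_depth=0
After op 6 (undo): buf='(empty)' undo_depth=0 redo_depth=1

Answer: no yes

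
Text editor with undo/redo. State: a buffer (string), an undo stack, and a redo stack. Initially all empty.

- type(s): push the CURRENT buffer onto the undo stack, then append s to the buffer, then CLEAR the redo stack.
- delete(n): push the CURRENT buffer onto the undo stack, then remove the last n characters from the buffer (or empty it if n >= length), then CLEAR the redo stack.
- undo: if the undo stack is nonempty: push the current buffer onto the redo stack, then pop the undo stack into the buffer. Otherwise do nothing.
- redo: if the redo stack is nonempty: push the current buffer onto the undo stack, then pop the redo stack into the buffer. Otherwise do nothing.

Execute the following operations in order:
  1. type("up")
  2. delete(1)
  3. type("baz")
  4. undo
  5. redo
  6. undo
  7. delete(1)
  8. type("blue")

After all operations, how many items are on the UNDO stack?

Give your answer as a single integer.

Answer: 4

Derivation:
After op 1 (type): buf='up' undo_depth=1 redo_depth=0
After op 2 (delete): buf='u' undo_depth=2 redo_depth=0
After op 3 (type): buf='ubaz' undo_depth=3 redo_depth=0
After op 4 (undo): buf='u' undo_depth=2 redo_depth=1
After op 5 (redo): buf='ubaz' undo_depth=3 redo_depth=0
After op 6 (undo): buf='u' undo_depth=2 redo_depth=1
After op 7 (delete): buf='(empty)' undo_depth=3 redo_depth=0
After op 8 (type): buf='blue' undo_depth=4 redo_depth=0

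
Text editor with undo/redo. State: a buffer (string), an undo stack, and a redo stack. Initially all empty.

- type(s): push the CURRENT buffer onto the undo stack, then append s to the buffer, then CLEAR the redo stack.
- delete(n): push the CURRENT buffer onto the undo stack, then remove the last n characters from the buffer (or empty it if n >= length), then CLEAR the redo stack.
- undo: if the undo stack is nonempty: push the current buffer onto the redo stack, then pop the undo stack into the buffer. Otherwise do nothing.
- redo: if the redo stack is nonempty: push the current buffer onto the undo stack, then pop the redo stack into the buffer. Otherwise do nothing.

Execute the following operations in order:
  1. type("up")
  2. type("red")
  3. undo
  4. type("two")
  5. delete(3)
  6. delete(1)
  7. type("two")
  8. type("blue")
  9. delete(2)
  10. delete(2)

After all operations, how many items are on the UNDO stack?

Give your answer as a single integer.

After op 1 (type): buf='up' undo_depth=1 redo_depth=0
After op 2 (type): buf='upred' undo_depth=2 redo_depth=0
After op 3 (undo): buf='up' undo_depth=1 redo_depth=1
After op 4 (type): buf='uptwo' undo_depth=2 redo_depth=0
After op 5 (delete): buf='up' undo_depth=3 redo_depth=0
After op 6 (delete): buf='u' undo_depth=4 redo_depth=0
After op 7 (type): buf='utwo' undo_depth=5 redo_depth=0
After op 8 (type): buf='utwoblue' undo_depth=6 redo_depth=0
After op 9 (delete): buf='utwobl' undo_depth=7 redo_depth=0
After op 10 (delete): buf='utwo' undo_depth=8 redo_depth=0

Answer: 8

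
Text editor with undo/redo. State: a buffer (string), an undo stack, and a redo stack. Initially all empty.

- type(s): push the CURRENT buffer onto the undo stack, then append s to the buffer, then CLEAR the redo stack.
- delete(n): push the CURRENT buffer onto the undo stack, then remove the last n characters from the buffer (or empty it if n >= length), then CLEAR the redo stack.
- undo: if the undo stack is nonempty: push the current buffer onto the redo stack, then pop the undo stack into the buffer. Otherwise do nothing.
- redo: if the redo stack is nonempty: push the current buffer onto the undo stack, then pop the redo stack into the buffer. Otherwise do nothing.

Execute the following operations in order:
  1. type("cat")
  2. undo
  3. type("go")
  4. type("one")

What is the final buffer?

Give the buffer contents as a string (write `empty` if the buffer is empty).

Answer: goone

Derivation:
After op 1 (type): buf='cat' undo_depth=1 redo_depth=0
After op 2 (undo): buf='(empty)' undo_depth=0 redo_depth=1
After op 3 (type): buf='go' undo_depth=1 redo_depth=0
After op 4 (type): buf='goone' undo_depth=2 redo_depth=0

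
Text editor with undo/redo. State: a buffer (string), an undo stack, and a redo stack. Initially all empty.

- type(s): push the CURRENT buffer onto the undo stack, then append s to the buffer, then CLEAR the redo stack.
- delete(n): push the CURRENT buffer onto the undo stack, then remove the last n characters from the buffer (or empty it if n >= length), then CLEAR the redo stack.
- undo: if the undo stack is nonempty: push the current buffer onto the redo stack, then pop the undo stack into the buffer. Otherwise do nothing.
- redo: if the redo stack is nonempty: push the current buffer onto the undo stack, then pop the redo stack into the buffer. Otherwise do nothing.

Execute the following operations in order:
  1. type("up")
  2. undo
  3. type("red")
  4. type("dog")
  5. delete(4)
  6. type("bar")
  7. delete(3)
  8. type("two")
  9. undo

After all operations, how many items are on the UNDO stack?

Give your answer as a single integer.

After op 1 (type): buf='up' undo_depth=1 redo_depth=0
After op 2 (undo): buf='(empty)' undo_depth=0 redo_depth=1
After op 3 (type): buf='red' undo_depth=1 redo_depth=0
After op 4 (type): buf='reddog' undo_depth=2 redo_depth=0
After op 5 (delete): buf='re' undo_depth=3 redo_depth=0
After op 6 (type): buf='rebar' undo_depth=4 redo_depth=0
After op 7 (delete): buf='re' undo_depth=5 redo_depth=0
After op 8 (type): buf='retwo' undo_depth=6 redo_depth=0
After op 9 (undo): buf='re' undo_depth=5 redo_depth=1

Answer: 5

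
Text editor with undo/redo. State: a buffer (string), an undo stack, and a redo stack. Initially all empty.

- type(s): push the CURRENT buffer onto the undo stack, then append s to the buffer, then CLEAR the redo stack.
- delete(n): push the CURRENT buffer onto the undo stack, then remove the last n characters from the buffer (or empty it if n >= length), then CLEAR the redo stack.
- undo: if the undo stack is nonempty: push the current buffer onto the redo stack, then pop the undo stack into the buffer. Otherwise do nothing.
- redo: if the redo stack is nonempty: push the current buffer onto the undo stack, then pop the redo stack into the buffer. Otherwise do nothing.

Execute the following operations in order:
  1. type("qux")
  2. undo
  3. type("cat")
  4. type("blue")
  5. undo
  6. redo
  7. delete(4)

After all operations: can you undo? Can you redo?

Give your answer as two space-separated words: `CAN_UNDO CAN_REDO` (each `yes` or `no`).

Answer: yes no

Derivation:
After op 1 (type): buf='qux' undo_depth=1 redo_depth=0
After op 2 (undo): buf='(empty)' undo_depth=0 redo_depth=1
After op 3 (type): buf='cat' undo_depth=1 redo_depth=0
After op 4 (type): buf='catblue' undo_depth=2 redo_depth=0
After op 5 (undo): buf='cat' undo_depth=1 redo_depth=1
After op 6 (redo): buf='catblue' undo_depth=2 redo_depth=0
After op 7 (delete): buf='cat' undo_depth=3 redo_depth=0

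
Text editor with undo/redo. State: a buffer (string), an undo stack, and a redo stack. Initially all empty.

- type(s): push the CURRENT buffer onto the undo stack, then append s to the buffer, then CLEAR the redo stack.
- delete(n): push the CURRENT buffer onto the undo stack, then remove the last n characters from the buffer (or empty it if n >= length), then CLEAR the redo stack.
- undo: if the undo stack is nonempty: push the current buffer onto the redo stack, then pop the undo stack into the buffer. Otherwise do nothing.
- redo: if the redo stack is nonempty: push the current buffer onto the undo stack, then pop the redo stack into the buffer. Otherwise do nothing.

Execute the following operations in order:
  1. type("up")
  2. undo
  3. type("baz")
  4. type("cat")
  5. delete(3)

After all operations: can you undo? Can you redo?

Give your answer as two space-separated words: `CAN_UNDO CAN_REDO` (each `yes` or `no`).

After op 1 (type): buf='up' undo_depth=1 redo_depth=0
After op 2 (undo): buf='(empty)' undo_depth=0 redo_depth=1
After op 3 (type): buf='baz' undo_depth=1 redo_depth=0
After op 4 (type): buf='bazcat' undo_depth=2 redo_depth=0
After op 5 (delete): buf='baz' undo_depth=3 redo_depth=0

Answer: yes no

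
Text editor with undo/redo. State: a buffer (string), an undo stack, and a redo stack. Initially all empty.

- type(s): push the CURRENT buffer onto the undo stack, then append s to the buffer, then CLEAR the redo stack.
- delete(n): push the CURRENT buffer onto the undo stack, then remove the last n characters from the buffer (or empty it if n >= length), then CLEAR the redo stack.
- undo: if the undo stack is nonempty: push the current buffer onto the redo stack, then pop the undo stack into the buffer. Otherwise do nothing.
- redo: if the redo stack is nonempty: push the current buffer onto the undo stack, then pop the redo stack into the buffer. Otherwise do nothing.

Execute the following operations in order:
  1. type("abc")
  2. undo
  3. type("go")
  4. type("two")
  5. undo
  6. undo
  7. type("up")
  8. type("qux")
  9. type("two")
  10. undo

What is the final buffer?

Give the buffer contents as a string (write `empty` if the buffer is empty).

After op 1 (type): buf='abc' undo_depth=1 redo_depth=0
After op 2 (undo): buf='(empty)' undo_depth=0 redo_depth=1
After op 3 (type): buf='go' undo_depth=1 redo_depth=0
After op 4 (type): buf='gotwo' undo_depth=2 redo_depth=0
After op 5 (undo): buf='go' undo_depth=1 redo_depth=1
After op 6 (undo): buf='(empty)' undo_depth=0 redo_depth=2
After op 7 (type): buf='up' undo_depth=1 redo_depth=0
After op 8 (type): buf='upqux' undo_depth=2 redo_depth=0
After op 9 (type): buf='upquxtwo' undo_depth=3 redo_depth=0
After op 10 (undo): buf='upqux' undo_depth=2 redo_depth=1

Answer: upqux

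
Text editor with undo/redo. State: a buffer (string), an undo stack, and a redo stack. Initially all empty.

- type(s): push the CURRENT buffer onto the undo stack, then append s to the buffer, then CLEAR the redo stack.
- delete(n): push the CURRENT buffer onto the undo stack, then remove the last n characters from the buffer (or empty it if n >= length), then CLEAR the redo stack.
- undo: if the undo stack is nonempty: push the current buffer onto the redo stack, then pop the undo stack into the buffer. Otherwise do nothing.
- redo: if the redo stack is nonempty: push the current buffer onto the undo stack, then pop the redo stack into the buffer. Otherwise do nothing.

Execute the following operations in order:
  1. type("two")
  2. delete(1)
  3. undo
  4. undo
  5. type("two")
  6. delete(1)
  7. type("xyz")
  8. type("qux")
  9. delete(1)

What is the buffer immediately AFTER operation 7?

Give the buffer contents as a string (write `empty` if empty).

After op 1 (type): buf='two' undo_depth=1 redo_depth=0
After op 2 (delete): buf='tw' undo_depth=2 redo_depth=0
After op 3 (undo): buf='two' undo_depth=1 redo_depth=1
After op 4 (undo): buf='(empty)' undo_depth=0 redo_depth=2
After op 5 (type): buf='two' undo_depth=1 redo_depth=0
After op 6 (delete): buf='tw' undo_depth=2 redo_depth=0
After op 7 (type): buf='twxyz' undo_depth=3 redo_depth=0

Answer: twxyz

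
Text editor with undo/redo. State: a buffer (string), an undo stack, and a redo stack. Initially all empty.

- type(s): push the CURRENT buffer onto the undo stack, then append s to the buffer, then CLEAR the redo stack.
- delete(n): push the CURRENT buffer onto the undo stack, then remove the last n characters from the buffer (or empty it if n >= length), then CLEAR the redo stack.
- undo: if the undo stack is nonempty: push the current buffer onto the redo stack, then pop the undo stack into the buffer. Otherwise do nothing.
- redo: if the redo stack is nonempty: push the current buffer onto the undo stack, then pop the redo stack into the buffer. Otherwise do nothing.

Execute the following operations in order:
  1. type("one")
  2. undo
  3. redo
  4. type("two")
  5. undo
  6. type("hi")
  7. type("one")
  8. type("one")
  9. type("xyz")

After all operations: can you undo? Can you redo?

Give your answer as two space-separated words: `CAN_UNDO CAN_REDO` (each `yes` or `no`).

Answer: yes no

Derivation:
After op 1 (type): buf='one' undo_depth=1 redo_depth=0
After op 2 (undo): buf='(empty)' undo_depth=0 redo_depth=1
After op 3 (redo): buf='one' undo_depth=1 redo_depth=0
After op 4 (type): buf='onetwo' undo_depth=2 redo_depth=0
After op 5 (undo): buf='one' undo_depth=1 redo_depth=1
After op 6 (type): buf='onehi' undo_depth=2 redo_depth=0
After op 7 (type): buf='onehione' undo_depth=3 redo_depth=0
After op 8 (type): buf='onehioneone' undo_depth=4 redo_depth=0
After op 9 (type): buf='onehioneonexyz' undo_depth=5 redo_depth=0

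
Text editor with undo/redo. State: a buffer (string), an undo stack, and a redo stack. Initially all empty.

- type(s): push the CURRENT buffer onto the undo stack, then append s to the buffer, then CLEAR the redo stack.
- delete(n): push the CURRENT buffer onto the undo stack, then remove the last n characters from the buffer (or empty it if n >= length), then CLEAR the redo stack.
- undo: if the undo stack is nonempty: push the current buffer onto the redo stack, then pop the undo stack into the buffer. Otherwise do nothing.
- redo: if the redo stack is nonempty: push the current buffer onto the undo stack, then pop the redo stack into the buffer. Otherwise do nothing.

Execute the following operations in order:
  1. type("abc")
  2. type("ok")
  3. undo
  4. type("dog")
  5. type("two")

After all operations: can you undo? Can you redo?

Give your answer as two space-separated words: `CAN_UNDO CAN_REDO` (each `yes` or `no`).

After op 1 (type): buf='abc' undo_depth=1 redo_depth=0
After op 2 (type): buf='abcok' undo_depth=2 redo_depth=0
After op 3 (undo): buf='abc' undo_depth=1 redo_depth=1
After op 4 (type): buf='abcdog' undo_depth=2 redo_depth=0
After op 5 (type): buf='abcdogtwo' undo_depth=3 redo_depth=0

Answer: yes no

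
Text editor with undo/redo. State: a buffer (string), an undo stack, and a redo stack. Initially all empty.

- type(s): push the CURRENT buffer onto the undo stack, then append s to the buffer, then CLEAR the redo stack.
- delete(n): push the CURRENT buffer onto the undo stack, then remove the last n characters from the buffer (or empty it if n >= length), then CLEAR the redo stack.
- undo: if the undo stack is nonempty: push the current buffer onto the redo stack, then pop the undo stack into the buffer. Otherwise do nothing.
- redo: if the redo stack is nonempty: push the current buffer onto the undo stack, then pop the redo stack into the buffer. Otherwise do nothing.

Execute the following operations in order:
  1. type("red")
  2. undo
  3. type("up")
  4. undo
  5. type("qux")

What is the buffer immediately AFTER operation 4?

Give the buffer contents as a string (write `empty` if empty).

Answer: empty

Derivation:
After op 1 (type): buf='red' undo_depth=1 redo_depth=0
After op 2 (undo): buf='(empty)' undo_depth=0 redo_depth=1
After op 3 (type): buf='up' undo_depth=1 redo_depth=0
After op 4 (undo): buf='(empty)' undo_depth=0 redo_depth=1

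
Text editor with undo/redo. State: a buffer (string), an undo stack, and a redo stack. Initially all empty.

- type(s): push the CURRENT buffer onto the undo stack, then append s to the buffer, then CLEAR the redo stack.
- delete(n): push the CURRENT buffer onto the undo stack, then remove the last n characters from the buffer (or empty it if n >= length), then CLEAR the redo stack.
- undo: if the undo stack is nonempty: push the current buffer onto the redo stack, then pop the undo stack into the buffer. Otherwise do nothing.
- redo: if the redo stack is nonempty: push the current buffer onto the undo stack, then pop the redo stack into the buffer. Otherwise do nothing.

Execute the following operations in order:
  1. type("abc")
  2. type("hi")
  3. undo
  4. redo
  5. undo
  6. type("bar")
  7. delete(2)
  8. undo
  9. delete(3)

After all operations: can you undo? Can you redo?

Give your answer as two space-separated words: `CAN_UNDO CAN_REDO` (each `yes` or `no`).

After op 1 (type): buf='abc' undo_depth=1 redo_depth=0
After op 2 (type): buf='abchi' undo_depth=2 redo_depth=0
After op 3 (undo): buf='abc' undo_depth=1 redo_depth=1
After op 4 (redo): buf='abchi' undo_depth=2 redo_depth=0
After op 5 (undo): buf='abc' undo_depth=1 redo_depth=1
After op 6 (type): buf='abcbar' undo_depth=2 redo_depth=0
After op 7 (delete): buf='abcb' undo_depth=3 redo_depth=0
After op 8 (undo): buf='abcbar' undo_depth=2 redo_depth=1
After op 9 (delete): buf='abc' undo_depth=3 redo_depth=0

Answer: yes no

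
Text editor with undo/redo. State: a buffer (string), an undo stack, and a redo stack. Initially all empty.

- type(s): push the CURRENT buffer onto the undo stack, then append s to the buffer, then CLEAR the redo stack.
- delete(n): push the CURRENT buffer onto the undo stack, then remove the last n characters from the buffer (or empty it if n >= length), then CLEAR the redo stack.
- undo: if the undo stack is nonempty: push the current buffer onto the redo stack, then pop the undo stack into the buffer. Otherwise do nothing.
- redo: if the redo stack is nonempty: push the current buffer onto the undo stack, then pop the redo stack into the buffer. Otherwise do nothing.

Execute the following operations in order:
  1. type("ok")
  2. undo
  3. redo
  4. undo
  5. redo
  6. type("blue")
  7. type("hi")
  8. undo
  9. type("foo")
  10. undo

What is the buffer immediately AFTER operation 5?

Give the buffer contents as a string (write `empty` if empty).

After op 1 (type): buf='ok' undo_depth=1 redo_depth=0
After op 2 (undo): buf='(empty)' undo_depth=0 redo_depth=1
After op 3 (redo): buf='ok' undo_depth=1 redo_depth=0
After op 4 (undo): buf='(empty)' undo_depth=0 redo_depth=1
After op 5 (redo): buf='ok' undo_depth=1 redo_depth=0

Answer: ok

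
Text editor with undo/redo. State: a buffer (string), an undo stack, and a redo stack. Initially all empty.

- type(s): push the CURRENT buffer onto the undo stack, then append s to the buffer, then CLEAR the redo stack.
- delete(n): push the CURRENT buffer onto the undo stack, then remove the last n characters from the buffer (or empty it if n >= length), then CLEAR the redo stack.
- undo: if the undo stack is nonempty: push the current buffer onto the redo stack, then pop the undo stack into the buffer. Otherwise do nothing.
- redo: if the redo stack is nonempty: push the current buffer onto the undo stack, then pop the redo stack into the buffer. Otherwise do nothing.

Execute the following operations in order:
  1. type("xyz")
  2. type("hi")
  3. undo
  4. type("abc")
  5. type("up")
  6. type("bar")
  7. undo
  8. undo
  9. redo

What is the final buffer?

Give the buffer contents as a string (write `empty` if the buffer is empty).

After op 1 (type): buf='xyz' undo_depth=1 redo_depth=0
After op 2 (type): buf='xyzhi' undo_depth=2 redo_depth=0
After op 3 (undo): buf='xyz' undo_depth=1 redo_depth=1
After op 4 (type): buf='xyzabc' undo_depth=2 redo_depth=0
After op 5 (type): buf='xyzabcup' undo_depth=3 redo_depth=0
After op 6 (type): buf='xyzabcupbar' undo_depth=4 redo_depth=0
After op 7 (undo): buf='xyzabcup' undo_depth=3 redo_depth=1
After op 8 (undo): buf='xyzabc' undo_depth=2 redo_depth=2
After op 9 (redo): buf='xyzabcup' undo_depth=3 redo_depth=1

Answer: xyzabcup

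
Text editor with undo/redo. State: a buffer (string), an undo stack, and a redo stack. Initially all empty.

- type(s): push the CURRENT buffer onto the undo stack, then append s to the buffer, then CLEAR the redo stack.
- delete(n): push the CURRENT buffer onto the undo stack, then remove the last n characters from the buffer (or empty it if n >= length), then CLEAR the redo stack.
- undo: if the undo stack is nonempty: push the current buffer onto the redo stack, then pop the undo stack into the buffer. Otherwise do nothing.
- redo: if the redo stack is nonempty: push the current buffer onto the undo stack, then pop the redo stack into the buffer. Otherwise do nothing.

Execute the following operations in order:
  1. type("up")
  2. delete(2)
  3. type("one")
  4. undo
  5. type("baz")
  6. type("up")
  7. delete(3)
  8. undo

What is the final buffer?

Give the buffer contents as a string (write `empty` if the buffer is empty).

Answer: bazup

Derivation:
After op 1 (type): buf='up' undo_depth=1 redo_depth=0
After op 2 (delete): buf='(empty)' undo_depth=2 redo_depth=0
After op 3 (type): buf='one' undo_depth=3 redo_depth=0
After op 4 (undo): buf='(empty)' undo_depth=2 redo_depth=1
After op 5 (type): buf='baz' undo_depth=3 redo_depth=0
After op 6 (type): buf='bazup' undo_depth=4 redo_depth=0
After op 7 (delete): buf='ba' undo_depth=5 redo_depth=0
After op 8 (undo): buf='bazup' undo_depth=4 redo_depth=1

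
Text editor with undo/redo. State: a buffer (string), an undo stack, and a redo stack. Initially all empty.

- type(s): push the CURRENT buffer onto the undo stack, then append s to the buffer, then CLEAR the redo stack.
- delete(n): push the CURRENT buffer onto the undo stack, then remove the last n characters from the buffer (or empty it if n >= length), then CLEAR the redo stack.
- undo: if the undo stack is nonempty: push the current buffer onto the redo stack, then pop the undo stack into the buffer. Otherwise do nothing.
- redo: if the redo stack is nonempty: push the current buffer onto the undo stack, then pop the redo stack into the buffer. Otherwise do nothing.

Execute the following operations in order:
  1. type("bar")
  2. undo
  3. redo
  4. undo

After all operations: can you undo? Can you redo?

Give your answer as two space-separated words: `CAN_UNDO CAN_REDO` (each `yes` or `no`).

After op 1 (type): buf='bar' undo_depth=1 redo_depth=0
After op 2 (undo): buf='(empty)' undo_depth=0 redo_depth=1
After op 3 (redo): buf='bar' undo_depth=1 redo_depth=0
After op 4 (undo): buf='(empty)' undo_depth=0 redo_depth=1

Answer: no yes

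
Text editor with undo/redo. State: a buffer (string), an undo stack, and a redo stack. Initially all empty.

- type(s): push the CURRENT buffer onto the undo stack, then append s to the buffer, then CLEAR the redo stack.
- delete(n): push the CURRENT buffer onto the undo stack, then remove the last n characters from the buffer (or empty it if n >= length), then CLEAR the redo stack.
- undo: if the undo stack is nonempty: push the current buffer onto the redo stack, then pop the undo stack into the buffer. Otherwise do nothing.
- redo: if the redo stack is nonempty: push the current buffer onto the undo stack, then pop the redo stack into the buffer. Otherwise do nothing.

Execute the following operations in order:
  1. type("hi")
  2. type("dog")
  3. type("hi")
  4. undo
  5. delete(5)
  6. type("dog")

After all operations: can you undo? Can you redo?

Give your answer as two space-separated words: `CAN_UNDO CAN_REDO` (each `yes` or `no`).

Answer: yes no

Derivation:
After op 1 (type): buf='hi' undo_depth=1 redo_depth=0
After op 2 (type): buf='hidog' undo_depth=2 redo_depth=0
After op 3 (type): buf='hidoghi' undo_depth=3 redo_depth=0
After op 4 (undo): buf='hidog' undo_depth=2 redo_depth=1
After op 5 (delete): buf='(empty)' undo_depth=3 redo_depth=0
After op 6 (type): buf='dog' undo_depth=4 redo_depth=0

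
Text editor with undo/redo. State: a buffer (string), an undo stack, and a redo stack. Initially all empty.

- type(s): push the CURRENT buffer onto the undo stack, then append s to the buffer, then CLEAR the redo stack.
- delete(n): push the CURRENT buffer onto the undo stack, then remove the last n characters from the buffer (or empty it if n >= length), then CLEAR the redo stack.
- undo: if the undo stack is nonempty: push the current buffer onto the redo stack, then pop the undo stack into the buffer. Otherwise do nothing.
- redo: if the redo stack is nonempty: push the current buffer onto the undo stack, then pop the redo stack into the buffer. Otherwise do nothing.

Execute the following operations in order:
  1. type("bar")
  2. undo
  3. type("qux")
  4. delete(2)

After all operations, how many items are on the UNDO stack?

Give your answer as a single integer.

Answer: 2

Derivation:
After op 1 (type): buf='bar' undo_depth=1 redo_depth=0
After op 2 (undo): buf='(empty)' undo_depth=0 redo_depth=1
After op 3 (type): buf='qux' undo_depth=1 redo_depth=0
After op 4 (delete): buf='q' undo_depth=2 redo_depth=0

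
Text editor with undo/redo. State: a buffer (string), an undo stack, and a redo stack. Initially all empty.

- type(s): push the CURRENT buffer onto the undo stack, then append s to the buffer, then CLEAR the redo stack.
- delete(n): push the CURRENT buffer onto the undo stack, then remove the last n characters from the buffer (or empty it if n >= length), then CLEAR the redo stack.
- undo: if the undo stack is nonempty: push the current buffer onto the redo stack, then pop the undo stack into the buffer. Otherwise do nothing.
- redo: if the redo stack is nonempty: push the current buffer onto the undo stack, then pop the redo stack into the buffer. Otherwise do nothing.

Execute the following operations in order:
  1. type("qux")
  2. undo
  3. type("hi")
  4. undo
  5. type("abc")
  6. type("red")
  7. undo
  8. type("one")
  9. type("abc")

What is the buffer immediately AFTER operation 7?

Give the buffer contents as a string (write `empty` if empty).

Answer: abc

Derivation:
After op 1 (type): buf='qux' undo_depth=1 redo_depth=0
After op 2 (undo): buf='(empty)' undo_depth=0 redo_depth=1
After op 3 (type): buf='hi' undo_depth=1 redo_depth=0
After op 4 (undo): buf='(empty)' undo_depth=0 redo_depth=1
After op 5 (type): buf='abc' undo_depth=1 redo_depth=0
After op 6 (type): buf='abcred' undo_depth=2 redo_depth=0
After op 7 (undo): buf='abc' undo_depth=1 redo_depth=1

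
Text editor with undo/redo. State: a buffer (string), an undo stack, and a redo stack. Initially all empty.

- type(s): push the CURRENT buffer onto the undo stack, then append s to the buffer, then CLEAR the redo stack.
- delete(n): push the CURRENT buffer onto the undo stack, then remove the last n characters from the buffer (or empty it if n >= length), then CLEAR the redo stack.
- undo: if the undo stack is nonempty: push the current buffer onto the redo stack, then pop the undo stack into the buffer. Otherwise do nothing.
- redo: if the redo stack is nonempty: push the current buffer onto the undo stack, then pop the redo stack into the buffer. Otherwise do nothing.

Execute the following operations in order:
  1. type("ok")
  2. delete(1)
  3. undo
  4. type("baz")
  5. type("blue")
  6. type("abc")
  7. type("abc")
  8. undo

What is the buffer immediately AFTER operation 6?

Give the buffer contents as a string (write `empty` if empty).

After op 1 (type): buf='ok' undo_depth=1 redo_depth=0
After op 2 (delete): buf='o' undo_depth=2 redo_depth=0
After op 3 (undo): buf='ok' undo_depth=1 redo_depth=1
After op 4 (type): buf='okbaz' undo_depth=2 redo_depth=0
After op 5 (type): buf='okbazblue' undo_depth=3 redo_depth=0
After op 6 (type): buf='okbazblueabc' undo_depth=4 redo_depth=0

Answer: okbazblueabc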